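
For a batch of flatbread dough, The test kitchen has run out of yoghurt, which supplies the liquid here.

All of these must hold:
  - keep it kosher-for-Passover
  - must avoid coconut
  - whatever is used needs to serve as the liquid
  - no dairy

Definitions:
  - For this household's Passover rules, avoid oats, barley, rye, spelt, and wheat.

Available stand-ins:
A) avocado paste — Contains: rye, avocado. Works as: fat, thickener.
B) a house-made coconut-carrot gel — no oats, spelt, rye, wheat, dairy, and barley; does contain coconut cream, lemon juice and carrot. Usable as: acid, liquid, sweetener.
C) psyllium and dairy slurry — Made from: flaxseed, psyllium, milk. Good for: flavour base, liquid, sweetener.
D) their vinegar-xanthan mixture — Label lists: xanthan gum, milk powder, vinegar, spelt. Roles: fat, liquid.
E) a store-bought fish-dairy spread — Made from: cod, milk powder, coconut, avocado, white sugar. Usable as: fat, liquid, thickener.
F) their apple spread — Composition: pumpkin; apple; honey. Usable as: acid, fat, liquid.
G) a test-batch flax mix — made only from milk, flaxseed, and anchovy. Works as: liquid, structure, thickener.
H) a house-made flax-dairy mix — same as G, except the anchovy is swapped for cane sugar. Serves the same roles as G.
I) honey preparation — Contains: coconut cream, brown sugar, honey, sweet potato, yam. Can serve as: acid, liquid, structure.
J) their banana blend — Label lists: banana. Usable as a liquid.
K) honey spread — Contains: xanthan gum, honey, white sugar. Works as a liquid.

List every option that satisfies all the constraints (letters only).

A: not usable as a liquid; has rye, so not kosher-for-Passover — reject
B: has coconut cream, so not coconut-free — reject
C: has milk, so not dairy-free — reject
D: has spelt, so not kosher-for-Passover; has milk powder, so not dairy-free — reject
E: has coconut, so not coconut-free; has milk powder, so not dairy-free — out
F: only honey, apple and pumpkin; none excluded — keep
G: has milk, so not dairy-free — no
H: has milk, so not dairy-free — reject
I: has coconut cream, so not coconut-free — reject
J: only banana; none excluded — OK
K: nothing on the exclusion list — keep

F, J, K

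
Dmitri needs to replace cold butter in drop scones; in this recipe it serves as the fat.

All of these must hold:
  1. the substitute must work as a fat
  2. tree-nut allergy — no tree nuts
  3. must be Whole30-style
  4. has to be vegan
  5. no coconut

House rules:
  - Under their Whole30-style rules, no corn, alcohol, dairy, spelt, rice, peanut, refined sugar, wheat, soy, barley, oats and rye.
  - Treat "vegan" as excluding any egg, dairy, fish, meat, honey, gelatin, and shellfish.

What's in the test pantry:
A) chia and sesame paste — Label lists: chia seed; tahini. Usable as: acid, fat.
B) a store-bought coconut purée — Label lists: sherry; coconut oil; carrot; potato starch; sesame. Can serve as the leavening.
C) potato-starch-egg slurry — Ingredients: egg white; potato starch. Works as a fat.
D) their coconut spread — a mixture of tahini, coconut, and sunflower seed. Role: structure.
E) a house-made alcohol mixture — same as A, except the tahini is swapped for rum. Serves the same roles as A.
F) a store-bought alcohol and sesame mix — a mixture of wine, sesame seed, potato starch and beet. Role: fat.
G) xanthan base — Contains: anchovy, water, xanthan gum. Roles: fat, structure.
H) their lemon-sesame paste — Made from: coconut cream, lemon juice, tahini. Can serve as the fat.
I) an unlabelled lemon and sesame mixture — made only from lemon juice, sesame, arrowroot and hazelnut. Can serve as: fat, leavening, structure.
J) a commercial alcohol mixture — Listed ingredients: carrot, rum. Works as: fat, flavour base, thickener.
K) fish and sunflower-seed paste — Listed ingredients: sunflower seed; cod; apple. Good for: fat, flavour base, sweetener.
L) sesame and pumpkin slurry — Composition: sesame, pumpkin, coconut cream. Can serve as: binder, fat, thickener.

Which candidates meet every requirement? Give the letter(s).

A

A: only tahini and chia seed; none excluded — OK
B: not usable as a fat; has sherry, so not Whole30-style (and 1 more) — no
C: has egg white, so not vegan — out
D: not usable as a fat; has coconut, so not coconut-free — no
E: has rum, so not Whole30-style — out
F: has wine, so not Whole30-style — out
G: has anchovy, so not vegan — no
H: has coconut cream, so not coconut-free — out
I: has hazelnut, so not tree-nut-free — out
J: has rum, so not Whole30-style — reject
K: has cod, so not vegan — no
L: has coconut cream, so not coconut-free — no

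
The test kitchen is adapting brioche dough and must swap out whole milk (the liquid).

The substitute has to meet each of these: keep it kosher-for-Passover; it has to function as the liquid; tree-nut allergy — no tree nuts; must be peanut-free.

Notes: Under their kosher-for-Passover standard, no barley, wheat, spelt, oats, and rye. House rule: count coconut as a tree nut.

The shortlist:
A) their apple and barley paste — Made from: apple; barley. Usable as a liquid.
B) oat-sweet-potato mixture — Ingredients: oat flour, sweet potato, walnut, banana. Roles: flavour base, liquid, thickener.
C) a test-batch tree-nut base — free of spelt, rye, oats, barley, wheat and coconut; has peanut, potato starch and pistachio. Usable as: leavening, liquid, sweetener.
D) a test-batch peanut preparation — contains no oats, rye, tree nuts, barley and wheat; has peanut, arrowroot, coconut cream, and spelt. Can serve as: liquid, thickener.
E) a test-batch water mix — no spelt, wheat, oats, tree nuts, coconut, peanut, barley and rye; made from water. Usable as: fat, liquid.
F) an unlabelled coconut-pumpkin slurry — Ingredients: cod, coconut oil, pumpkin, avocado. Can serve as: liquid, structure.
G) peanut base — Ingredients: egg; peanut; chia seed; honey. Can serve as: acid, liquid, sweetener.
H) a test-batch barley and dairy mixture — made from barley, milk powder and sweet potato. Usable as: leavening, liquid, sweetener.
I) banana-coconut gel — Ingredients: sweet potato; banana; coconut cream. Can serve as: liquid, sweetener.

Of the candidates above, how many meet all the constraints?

A: has barley, so not kosher-for-Passover — reject
B: has oat flour, so not kosher-for-Passover; has walnut, so not tree-nut-free — reject
C: has pistachio, so not tree-nut-free; has peanut, so not peanut-free — reject
D: has spelt, so not kosher-for-Passover; has coconut cream, so not tree-nut-free (and 1 more) — no
E: works as a liquid, tree-nut-free, no peanut — valid
F: has coconut oil, so not tree-nut-free — no
G: has peanut, so not peanut-free — no
H: has barley, so not kosher-for-Passover — out
I: has coconut cream, so not tree-nut-free — reject

1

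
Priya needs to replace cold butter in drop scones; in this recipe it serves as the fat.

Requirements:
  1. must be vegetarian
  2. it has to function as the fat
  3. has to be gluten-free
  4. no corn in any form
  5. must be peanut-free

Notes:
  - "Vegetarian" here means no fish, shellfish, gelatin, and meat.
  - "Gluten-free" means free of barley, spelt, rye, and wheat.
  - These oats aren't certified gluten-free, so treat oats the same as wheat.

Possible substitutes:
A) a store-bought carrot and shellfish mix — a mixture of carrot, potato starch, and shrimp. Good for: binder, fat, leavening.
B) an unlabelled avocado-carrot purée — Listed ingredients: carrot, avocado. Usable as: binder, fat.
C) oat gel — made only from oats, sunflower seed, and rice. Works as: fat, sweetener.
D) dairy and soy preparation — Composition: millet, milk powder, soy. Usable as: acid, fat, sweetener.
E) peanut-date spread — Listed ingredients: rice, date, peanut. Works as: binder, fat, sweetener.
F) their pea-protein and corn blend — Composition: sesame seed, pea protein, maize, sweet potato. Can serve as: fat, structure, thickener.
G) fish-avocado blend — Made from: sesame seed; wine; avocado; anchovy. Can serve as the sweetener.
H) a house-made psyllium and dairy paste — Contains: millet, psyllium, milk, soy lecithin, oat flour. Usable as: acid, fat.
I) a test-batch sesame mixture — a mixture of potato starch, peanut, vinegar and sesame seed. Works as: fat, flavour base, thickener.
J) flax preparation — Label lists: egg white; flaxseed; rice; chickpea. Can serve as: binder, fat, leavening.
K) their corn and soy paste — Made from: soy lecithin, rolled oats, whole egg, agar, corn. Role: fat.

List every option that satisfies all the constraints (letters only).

B, D, J

A: has shrimp, so not vegetarian — out
B: only avocado and carrot; none excluded — keep
C: has oats, so not gluten-free — out
D: no corn, no peanut — keep
E: has peanut, so not peanut-free — no
F: has maize, so not corn-free — no
G: not usable as a fat; has anchovy, so not vegetarian — out
H: has oat flour, so not gluten-free — reject
I: has peanut, so not peanut-free — out
J: all constraints satisfied — valid
K: has rolled oats, so not gluten-free; has corn, so not corn-free — out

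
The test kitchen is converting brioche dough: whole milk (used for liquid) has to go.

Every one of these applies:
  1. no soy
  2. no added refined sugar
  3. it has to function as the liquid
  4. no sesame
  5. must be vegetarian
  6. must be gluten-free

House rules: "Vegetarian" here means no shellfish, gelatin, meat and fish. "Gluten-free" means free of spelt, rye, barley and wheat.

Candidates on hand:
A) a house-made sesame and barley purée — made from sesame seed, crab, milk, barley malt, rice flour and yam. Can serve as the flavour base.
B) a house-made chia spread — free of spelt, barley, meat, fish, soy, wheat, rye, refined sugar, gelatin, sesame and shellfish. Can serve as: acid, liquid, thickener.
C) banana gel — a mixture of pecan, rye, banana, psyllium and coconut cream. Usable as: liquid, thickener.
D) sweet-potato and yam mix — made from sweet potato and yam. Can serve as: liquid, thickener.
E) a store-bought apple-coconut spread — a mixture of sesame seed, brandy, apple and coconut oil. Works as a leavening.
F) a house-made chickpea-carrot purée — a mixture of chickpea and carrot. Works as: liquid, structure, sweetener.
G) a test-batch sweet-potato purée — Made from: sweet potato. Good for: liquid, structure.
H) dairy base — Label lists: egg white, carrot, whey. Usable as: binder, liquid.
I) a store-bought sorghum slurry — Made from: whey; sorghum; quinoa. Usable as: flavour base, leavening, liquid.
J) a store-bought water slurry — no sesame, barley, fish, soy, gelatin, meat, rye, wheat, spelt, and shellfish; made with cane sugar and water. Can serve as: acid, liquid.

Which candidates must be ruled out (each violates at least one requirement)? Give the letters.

A: not usable as a liquid; has crab, so not vegetarian (and 2 more) — no
B: works as a liquid, no refined sugar, gluten-free — OK
C: has rye, so not gluten-free — no
D: only yam and sweet potato; none excluded — valid
E: not usable as a liquid; has sesame seed, so not sesame-free — no
F: all constraints satisfied — keep
G: gluten-free, no refined sugar — valid
H: only whey, egg white and carrot; none excluded — keep
I: nothing on the exclusion list — valid
J: has cane sugar, so not no-added-sugar — reject

A, C, E, J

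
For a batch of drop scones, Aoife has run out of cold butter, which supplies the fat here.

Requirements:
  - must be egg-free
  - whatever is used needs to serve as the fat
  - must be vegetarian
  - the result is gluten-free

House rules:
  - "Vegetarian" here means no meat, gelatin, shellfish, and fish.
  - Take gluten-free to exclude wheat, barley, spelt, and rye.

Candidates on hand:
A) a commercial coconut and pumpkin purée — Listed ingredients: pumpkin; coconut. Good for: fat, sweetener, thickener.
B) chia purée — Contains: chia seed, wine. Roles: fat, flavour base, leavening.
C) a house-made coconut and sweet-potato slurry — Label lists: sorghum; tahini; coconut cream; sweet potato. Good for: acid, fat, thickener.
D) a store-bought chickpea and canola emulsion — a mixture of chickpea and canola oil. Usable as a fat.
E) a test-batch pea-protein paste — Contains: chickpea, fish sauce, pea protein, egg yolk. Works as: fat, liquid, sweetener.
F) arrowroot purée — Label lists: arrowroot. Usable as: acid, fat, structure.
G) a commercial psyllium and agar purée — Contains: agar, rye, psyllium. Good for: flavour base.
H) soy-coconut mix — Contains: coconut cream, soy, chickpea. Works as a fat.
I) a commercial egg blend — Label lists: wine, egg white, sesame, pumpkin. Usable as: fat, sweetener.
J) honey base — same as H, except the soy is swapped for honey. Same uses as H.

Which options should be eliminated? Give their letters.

E, G, I

A: only coconut and pumpkin; none excluded — OK
B: only wine and chia seed; none excluded — OK
C: coconut cream and tahini etc. — none of it excluded — keep
D: only canola oil and chickpea; none excluded — valid
E: has fish sauce, so not vegetarian; has egg yolk, so not egg-free — no
F: vegetarian, gluten-free — valid
G: not usable as a fat; has rye, so not gluten-free — no
H: works as a fat, no egg, gluten-free — keep
I: has egg white, so not egg-free — out
J: works as a fat, gluten-free, no egg — keep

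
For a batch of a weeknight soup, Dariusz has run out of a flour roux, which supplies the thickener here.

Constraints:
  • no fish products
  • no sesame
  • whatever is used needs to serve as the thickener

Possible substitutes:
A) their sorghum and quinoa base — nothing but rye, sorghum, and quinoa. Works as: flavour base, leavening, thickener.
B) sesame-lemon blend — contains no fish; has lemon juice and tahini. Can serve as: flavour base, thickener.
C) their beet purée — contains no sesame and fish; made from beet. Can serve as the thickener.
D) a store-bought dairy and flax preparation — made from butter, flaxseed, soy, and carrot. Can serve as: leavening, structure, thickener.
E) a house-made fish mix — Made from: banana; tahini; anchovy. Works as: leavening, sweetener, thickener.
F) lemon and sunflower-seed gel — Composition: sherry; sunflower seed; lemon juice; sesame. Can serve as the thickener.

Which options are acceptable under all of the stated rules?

A, C, D

A: works as a thickener, no fish, no sesame — OK
B: has tahini, so not sesame-free — reject
C: all constraints satisfied — OK
D: nothing on the exclusion list — keep
E: has tahini, so not sesame-free; has anchovy, so not fish-free — out
F: has sesame, so not sesame-free — out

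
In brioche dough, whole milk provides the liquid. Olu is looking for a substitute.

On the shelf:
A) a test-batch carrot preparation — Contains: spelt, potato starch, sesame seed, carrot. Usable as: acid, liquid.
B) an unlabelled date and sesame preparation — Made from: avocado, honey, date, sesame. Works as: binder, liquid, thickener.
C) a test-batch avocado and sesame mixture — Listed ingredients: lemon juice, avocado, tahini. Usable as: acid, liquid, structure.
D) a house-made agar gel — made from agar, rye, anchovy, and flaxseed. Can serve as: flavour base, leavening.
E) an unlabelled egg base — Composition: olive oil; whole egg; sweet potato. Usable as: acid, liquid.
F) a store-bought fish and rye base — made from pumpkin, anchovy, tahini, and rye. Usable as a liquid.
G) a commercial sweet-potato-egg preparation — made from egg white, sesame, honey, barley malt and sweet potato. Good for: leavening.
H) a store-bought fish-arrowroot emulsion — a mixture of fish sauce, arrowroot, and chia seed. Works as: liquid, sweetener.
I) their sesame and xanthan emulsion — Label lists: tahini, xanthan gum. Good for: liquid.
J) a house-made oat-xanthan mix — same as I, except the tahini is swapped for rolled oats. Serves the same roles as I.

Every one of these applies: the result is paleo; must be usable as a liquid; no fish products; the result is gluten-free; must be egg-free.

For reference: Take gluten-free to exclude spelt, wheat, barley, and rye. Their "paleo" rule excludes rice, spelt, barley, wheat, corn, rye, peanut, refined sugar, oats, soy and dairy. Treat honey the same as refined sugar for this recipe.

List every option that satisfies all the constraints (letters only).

A: has spelt, so not gluten-free; has spelt, so not paleo — out
B: has honey, so not paleo — out
C: works as a liquid, no fish, paleo — keep
D: not usable as a liquid; has rye, so not gluten-free (and 2 more) — no
E: has whole egg, so not egg-free — no
F: has rye, so not gluten-free; has rye, so not paleo (and 1 more) — reject
G: not usable as a liquid; has barley malt, so not gluten-free (and 2 more) — reject
H: has fish sauce, so not fish-free — no
I: works as a liquid, paleo, gluten-free — OK
J: has rolled oats, so not paleo — reject

C, I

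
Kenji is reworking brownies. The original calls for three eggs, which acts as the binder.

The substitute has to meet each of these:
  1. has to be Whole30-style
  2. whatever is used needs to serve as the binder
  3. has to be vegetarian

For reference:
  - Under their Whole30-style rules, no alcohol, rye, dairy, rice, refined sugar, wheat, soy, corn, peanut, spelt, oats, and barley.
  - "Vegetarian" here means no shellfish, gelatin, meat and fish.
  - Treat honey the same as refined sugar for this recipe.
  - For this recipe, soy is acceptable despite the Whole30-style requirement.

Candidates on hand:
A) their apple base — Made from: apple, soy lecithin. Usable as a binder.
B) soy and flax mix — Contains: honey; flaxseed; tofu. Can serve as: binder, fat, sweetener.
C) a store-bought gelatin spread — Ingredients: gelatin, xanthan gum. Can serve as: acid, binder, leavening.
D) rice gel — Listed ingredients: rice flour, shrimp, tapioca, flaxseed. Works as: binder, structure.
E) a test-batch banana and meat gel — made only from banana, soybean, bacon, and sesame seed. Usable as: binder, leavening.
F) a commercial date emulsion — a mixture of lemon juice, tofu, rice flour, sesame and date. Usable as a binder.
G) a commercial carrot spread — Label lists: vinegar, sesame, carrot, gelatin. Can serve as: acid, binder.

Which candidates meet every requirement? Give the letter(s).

A: soy is permitted under the Whole30-style carve-out; nothing else excluded — keep
B: has honey, so not Whole30-style — no
C: has gelatin, so not vegetarian — reject
D: has rice flour, so not Whole30-style; has shrimp, so not vegetarian — out
E: has bacon, so not vegetarian — out
F: has rice flour, so not Whole30-style — out
G: has gelatin, so not vegetarian — out

A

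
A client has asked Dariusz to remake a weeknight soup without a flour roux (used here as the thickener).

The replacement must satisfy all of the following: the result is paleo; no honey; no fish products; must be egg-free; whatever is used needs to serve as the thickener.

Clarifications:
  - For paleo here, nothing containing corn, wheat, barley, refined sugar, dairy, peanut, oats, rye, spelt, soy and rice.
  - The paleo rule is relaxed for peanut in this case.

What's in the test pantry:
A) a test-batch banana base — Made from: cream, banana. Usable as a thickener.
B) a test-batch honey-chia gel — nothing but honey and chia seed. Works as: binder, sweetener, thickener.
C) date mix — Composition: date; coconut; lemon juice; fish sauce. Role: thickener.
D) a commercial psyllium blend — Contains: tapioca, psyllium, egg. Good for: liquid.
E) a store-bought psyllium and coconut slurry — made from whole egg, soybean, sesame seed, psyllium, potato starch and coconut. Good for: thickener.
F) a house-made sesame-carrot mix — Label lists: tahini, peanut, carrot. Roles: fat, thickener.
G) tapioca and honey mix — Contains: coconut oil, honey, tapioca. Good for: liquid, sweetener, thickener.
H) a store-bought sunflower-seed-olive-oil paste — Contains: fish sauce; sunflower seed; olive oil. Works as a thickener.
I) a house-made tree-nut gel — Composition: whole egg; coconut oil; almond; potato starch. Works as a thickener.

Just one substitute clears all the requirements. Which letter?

F

A: has cream, so not paleo — reject
B: has honey, so not honey-free — out
C: has fish sauce, so not fish-free — no
D: not usable as a thickener; has egg, so not egg-free — no
E: has soybean, so not paleo; has whole egg, so not egg-free — reject
F: peanut is permitted under the paleo carve-out; nothing else excluded — OK
G: has honey, so not honey-free — reject
H: has fish sauce, so not fish-free — reject
I: has whole egg, so not egg-free — out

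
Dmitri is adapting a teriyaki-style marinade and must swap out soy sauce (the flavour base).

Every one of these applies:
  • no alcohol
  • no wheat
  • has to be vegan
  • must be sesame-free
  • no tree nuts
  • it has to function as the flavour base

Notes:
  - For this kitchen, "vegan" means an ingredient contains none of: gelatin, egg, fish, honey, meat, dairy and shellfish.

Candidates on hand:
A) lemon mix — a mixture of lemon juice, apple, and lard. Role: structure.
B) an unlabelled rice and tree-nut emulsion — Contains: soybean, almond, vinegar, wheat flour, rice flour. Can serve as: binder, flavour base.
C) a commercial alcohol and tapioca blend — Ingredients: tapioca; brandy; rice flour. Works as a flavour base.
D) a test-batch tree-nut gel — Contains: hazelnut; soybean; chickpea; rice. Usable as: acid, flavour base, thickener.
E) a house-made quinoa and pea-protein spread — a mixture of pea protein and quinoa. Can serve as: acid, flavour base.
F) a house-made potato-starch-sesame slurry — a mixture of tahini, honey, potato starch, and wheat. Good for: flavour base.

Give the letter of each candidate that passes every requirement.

E

A: not usable as a flavour base; has lard, so not vegan — no
B: has wheat flour, so not wheat-free; has almond, so not tree-nut-free — no
C: has brandy, so not alcohol-free — out
D: has hazelnut, so not tree-nut-free — out
E: nothing on the exclusion list — valid
F: has honey, so not vegan; has wheat, so not wheat-free (and 1 more) — no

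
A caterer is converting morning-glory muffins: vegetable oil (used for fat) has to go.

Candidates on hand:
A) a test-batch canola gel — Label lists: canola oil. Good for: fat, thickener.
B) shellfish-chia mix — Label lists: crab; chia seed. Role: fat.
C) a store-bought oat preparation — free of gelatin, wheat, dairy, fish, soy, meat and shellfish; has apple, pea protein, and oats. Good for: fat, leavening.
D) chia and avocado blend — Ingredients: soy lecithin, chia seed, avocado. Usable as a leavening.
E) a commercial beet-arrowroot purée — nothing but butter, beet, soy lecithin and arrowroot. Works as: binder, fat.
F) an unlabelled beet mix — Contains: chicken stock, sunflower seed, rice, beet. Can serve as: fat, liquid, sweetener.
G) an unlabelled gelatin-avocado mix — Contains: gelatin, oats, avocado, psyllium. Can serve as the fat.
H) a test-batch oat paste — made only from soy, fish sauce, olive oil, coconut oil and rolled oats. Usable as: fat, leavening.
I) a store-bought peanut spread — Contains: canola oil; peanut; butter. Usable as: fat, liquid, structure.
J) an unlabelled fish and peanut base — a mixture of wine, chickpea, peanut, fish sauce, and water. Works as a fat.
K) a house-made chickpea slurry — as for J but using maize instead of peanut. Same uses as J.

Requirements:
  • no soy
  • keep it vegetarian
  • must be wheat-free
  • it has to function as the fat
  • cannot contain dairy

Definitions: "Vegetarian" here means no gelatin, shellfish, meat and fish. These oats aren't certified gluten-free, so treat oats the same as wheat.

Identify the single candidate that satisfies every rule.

A: only canola oil; none excluded — OK
B: has crab, so not vegetarian — out
C: has oats, so not wheat-free — no
D: not usable as a fat; has soy lecithin, so not soy-free — reject
E: has soy lecithin, so not soy-free; has butter, so not dairy-free — out
F: has chicken stock, so not vegetarian — no
G: has gelatin, so not vegetarian; has oats, so not wheat-free — reject
H: has fish sauce, so not vegetarian; has rolled oats, so not wheat-free (and 1 more) — reject
I: has butter, so not dairy-free — no
J: has fish sauce, so not vegetarian — no
K: has fish sauce, so not vegetarian — no

A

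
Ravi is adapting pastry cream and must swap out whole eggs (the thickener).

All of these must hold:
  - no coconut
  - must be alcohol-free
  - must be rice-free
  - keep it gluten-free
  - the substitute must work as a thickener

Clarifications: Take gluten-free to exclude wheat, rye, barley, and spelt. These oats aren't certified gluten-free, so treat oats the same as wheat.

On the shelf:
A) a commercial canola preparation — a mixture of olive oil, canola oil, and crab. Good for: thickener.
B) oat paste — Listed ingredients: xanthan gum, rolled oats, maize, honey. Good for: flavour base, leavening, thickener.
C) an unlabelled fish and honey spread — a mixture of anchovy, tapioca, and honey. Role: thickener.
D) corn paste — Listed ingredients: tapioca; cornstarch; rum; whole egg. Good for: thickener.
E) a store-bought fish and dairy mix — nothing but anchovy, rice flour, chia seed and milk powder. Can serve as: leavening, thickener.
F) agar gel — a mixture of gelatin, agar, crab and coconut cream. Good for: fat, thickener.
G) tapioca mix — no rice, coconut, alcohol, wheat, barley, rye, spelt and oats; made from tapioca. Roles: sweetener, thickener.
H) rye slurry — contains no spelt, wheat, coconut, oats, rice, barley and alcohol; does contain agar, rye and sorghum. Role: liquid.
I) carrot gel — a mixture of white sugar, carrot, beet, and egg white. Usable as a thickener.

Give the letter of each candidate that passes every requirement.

A: works as a thickener, no coconut, gluten-free — OK
B: has rolled oats, so not gluten-free — reject
C: all constraints satisfied — keep
D: has rum, so not alcohol-free — out
E: has rice flour, so not rice-free — out
F: has coconut cream, so not coconut-free — out
G: no rice, no alcohol — OK
H: not usable as a thickener; has rye, so not gluten-free — out
I: nothing on the exclusion list — OK

A, C, G, I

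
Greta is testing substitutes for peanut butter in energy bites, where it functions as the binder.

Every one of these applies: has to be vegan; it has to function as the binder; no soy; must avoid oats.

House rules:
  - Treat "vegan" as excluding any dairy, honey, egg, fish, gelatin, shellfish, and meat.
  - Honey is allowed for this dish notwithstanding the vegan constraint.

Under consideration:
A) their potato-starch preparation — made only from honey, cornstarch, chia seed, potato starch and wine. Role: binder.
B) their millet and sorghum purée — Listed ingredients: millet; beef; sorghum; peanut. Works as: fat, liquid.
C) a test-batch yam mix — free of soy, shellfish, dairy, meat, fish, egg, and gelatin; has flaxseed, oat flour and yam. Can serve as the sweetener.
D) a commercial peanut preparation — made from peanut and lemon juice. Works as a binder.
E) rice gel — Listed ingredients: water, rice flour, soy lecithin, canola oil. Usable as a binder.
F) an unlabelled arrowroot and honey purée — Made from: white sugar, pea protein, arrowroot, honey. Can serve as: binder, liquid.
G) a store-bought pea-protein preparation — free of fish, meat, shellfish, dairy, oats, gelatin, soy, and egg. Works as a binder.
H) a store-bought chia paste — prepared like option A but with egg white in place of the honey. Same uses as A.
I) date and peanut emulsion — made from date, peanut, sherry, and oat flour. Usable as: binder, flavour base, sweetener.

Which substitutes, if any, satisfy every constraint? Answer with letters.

A: honey is permitted under the vegan carve-out; nothing else excluded — keep
B: not usable as a binder; has beef, so not vegan — no
C: not usable as a binder; has oat flour, so not oat-free — no
D: only peanut and lemon juice; none excluded — keep
E: has soy lecithin, so not soy-free — out
F: honey is permitted under the vegan carve-out; nothing else excluded — keep
G: no oats, vegan — OK
H: has egg white, so not vegan — reject
I: has oat flour, so not oat-free — reject

A, D, F, G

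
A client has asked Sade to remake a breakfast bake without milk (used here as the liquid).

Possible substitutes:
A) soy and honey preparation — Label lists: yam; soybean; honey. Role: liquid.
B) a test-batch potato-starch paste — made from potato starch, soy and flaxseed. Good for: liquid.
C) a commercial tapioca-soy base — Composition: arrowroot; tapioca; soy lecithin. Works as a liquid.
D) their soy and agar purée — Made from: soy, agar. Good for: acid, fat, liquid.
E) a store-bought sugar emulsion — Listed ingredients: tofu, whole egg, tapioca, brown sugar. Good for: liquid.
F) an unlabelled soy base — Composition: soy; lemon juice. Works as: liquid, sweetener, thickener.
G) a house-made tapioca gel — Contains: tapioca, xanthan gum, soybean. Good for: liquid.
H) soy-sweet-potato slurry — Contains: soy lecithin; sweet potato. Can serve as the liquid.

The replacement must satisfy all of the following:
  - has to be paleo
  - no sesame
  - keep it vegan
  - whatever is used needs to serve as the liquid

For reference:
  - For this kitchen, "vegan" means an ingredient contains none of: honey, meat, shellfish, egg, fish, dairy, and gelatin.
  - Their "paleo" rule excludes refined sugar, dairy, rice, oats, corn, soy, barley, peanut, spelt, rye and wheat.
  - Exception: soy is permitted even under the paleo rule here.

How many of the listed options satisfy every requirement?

6

A: has honey, so not vegan — out
B: soy is permitted under the paleo carve-out; nothing else excluded — keep
C: soy is permitted under the paleo carve-out; nothing else excluded — OK
D: soy is permitted under the paleo carve-out; nothing else excluded — keep
E: has whole egg, so not vegan; has brown sugar, so not paleo — reject
F: soy is permitted under the paleo carve-out; nothing else excluded — valid
G: soy is permitted under the paleo carve-out; nothing else excluded — keep
H: soy is permitted under the paleo carve-out; nothing else excluded — keep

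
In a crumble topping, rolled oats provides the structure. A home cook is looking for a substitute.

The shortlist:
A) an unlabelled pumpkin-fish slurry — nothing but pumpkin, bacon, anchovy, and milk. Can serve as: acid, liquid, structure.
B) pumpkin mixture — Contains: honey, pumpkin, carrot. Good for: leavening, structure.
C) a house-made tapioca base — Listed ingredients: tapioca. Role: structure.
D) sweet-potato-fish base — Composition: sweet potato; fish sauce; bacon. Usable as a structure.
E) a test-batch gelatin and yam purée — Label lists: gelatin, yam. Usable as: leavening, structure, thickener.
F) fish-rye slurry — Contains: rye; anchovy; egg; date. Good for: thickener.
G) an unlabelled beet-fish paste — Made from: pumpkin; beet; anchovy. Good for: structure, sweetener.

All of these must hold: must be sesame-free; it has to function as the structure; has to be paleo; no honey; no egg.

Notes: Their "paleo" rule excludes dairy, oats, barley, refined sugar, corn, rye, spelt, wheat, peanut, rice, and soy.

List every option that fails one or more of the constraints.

A, B, F

A: has milk, so not paleo — out
B: has honey, so not honey-free — no
C: works as a structure, no egg, no sesame — OK
D: no honey, no sesame — keep
E: works as a structure, no egg, paleo — keep
F: not usable as a structure; has rye, so not paleo (and 1 more) — no
G: no egg, paleo — valid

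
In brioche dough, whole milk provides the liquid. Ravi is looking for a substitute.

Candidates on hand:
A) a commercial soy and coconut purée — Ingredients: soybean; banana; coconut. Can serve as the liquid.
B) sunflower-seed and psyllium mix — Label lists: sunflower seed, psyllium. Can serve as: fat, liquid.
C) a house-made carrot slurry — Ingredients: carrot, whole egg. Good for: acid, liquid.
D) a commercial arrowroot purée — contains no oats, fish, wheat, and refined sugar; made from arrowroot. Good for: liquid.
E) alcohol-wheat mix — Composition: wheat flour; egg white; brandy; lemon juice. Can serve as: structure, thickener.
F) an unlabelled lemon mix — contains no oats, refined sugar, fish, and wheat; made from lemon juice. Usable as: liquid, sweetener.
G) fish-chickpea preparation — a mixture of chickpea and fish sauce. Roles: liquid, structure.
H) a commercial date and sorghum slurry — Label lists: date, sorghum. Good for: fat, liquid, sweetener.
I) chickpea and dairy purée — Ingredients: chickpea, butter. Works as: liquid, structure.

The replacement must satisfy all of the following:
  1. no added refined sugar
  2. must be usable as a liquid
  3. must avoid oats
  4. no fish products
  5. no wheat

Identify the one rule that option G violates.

usable as a liquid: satisfied
wheat-free: satisfied
fish-free: has fish sauce — fails
oat-free: satisfied
no-added-sugar: satisfied

fish-free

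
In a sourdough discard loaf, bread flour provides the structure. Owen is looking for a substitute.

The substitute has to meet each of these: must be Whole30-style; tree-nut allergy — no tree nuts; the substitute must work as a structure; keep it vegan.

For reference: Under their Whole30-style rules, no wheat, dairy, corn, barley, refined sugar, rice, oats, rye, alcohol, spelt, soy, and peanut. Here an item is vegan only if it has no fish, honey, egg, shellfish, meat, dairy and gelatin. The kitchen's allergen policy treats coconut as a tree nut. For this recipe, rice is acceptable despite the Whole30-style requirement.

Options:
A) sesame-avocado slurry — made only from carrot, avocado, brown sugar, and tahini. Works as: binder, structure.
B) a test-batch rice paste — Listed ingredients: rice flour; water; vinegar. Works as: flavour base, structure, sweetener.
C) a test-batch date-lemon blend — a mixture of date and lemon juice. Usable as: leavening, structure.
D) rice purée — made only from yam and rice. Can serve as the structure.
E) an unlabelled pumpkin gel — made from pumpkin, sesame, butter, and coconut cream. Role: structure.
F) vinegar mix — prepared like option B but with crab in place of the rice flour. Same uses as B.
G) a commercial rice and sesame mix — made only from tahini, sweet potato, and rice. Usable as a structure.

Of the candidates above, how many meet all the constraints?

4

A: has brown sugar, so not Whole30-style — reject
B: rice is permitted under the Whole30-style carve-out; nothing else excluded — valid
C: every rule checks out — OK
D: rice is permitted under the Whole30-style carve-out; nothing else excluded — OK
E: has butter, so not Whole30-style; has butter, so not vegan (and 1 more) — reject
F: has crab, so not vegan — out
G: rice is permitted under the Whole30-style carve-out; nothing else excluded — valid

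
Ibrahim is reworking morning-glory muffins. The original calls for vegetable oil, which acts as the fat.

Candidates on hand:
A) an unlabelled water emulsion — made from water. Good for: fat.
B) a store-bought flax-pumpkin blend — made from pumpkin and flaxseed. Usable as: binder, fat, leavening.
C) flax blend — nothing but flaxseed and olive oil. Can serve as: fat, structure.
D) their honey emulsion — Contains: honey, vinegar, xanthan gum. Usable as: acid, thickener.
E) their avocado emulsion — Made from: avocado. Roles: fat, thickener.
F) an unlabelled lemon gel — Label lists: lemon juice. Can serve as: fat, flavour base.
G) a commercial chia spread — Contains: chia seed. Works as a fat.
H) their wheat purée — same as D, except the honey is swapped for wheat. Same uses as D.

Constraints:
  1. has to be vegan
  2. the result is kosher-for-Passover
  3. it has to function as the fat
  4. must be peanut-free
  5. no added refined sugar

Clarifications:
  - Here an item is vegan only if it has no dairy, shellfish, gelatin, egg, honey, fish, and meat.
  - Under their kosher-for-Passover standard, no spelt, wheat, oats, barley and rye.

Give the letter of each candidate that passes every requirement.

A, B, C, E, F, G

A: all constraints satisfied — keep
B: only flaxseed and pumpkin; none excluded — keep
C: all constraints satisfied — keep
D: not usable as a fat; has honey, so not vegan — out
E: nothing on the exclusion list — keep
F: all constraints satisfied — OK
G: no refined sugar, no peanut — valid
H: not usable as a fat; has wheat, so not kosher-for-Passover — no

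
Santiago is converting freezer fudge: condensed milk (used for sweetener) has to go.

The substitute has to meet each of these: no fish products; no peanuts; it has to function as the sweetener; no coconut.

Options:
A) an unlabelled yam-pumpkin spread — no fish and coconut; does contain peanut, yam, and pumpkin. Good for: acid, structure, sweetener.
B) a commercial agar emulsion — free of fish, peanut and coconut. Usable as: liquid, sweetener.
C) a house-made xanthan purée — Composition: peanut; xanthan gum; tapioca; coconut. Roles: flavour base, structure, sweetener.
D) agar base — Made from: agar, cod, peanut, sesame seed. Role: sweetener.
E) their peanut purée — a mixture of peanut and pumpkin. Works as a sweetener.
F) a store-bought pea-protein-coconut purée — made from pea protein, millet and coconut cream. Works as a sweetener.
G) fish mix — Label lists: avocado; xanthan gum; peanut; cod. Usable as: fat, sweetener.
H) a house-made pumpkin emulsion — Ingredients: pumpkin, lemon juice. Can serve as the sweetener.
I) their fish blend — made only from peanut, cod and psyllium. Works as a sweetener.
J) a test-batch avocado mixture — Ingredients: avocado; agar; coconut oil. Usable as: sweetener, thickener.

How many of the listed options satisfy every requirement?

2

A: has peanut, so not peanut-free — reject
B: nothing on the exclusion list — OK
C: has peanut, so not peanut-free; has coconut, so not coconut-free — out
D: has peanut, so not peanut-free; has cod, so not fish-free — out
E: has peanut, so not peanut-free — no
F: has coconut cream, so not coconut-free — no
G: has peanut, so not peanut-free; has cod, so not fish-free — reject
H: nothing on the exclusion list — keep
I: has peanut, so not peanut-free; has cod, so not fish-free — no
J: has coconut oil, so not coconut-free — out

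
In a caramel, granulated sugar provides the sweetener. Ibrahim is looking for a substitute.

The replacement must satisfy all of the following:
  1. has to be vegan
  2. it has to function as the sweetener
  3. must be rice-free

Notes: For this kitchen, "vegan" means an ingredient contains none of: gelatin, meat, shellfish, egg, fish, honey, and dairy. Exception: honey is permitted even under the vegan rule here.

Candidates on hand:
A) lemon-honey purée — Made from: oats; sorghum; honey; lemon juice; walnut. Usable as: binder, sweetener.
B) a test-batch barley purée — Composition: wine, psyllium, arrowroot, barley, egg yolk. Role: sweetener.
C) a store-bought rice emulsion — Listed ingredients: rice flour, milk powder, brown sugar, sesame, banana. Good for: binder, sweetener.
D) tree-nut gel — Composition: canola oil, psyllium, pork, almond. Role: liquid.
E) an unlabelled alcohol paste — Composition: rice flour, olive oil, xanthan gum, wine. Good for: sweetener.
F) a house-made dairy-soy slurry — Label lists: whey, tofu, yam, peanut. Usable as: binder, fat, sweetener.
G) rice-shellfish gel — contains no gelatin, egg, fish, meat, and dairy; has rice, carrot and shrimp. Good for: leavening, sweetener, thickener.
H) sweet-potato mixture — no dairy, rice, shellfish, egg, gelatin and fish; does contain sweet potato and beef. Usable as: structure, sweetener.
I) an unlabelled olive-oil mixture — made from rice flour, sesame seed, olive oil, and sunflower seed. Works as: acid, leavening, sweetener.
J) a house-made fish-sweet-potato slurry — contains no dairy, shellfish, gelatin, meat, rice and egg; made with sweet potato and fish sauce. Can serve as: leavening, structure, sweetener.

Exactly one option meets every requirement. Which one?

A: honey is permitted under the vegan carve-out; nothing else excluded — keep
B: has egg yolk, so not vegan — no
C: has milk powder, so not vegan; has rice flour, so not rice-free — no
D: not usable as a sweetener; has pork, so not vegan — reject
E: has rice flour, so not rice-free — out
F: has whey, so not vegan — no
G: has shrimp, so not vegan; has rice, so not rice-free — out
H: has beef, so not vegan — no
I: has rice flour, so not rice-free — no
J: has fish sauce, so not vegan — out

A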